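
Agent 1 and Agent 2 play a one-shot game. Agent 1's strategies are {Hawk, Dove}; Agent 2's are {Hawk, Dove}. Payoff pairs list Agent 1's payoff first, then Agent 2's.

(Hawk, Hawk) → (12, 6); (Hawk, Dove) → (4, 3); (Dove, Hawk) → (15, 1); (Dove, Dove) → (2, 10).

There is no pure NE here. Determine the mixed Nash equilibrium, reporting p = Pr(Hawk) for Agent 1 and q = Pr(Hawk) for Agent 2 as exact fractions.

p = 3/4, q = 2/5

In a mixed NE each player is indifferent between their pure strategies, so the opponent's mix sets the indifference.
Agent 2 indifferent between Hawk and Dove: p·6 + (1−p)·1 = p·3 + (1−p)·10 ⟹ 1 + 5p = 10 + (-7)p ⟹ p = 3/4.
Agent 1 indifferent between Hawk and Dove: q·12 + (1−q)·4 = q·15 + (1−q)·2 ⟹ 4 + 8q = 2 + 13q ⟹ q = 2/5.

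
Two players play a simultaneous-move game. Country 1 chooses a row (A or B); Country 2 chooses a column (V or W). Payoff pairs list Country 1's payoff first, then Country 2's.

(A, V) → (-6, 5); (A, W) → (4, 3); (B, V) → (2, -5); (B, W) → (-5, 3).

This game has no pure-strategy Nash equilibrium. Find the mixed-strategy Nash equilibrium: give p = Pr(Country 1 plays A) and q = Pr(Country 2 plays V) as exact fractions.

p = 4/5, q = 9/17

In a mixed NE each player is indifferent between their pure strategies, so the opponent's mix sets the indifference.
Country 2 indifferent between V and W: p·5 + (1−p)·(-5) = p·3 + (1−p)·3 ⟹ (-5) + 10p = 3 + 0p ⟹ p = 4/5.
Country 1 indifferent between A and B: q·(-6) + (1−q)·4 = q·2 + (1−q)·(-5) ⟹ 4 + (-10)q = (-5) + 7q ⟹ q = 9/17.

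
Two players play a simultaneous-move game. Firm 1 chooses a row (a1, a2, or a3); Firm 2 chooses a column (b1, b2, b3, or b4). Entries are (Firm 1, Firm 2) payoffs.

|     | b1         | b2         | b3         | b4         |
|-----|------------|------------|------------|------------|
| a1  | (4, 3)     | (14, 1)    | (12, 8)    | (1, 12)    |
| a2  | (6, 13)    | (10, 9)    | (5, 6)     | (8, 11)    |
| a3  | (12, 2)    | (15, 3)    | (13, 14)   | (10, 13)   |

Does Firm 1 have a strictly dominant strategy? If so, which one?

a3

A strategy is strictly dominant if it gives Firm 1 a strictly higher payoff than every other strategy, against every choice by the opponent.
a3 strictly dominates: vs b1: 12 > each of {4, 6}; vs b2: 15 > each of {14, 10}; vs b3: 13 > each of {12, 5}; vs b4: 10 > each of {1, 8}.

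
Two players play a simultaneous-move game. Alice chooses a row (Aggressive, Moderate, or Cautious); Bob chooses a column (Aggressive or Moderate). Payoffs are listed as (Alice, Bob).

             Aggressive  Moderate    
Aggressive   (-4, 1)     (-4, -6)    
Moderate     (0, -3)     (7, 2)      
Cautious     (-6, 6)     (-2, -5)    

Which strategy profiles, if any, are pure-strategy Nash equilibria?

A profile is a Nash equilibrium when each player is best-responding to the other.
Alice's best responses — vs Aggressive: Moderate (payoff 0); vs Moderate: Moderate (payoff 7).
Bob's best responses — vs Aggressive: Aggressive (payoff 1); vs Moderate: Moderate (payoff 2); vs Cautious: Aggressive (payoff 6).
The only mutual best response is (Moderate, Moderate); neither player gains by switching there.

(Moderate, Moderate)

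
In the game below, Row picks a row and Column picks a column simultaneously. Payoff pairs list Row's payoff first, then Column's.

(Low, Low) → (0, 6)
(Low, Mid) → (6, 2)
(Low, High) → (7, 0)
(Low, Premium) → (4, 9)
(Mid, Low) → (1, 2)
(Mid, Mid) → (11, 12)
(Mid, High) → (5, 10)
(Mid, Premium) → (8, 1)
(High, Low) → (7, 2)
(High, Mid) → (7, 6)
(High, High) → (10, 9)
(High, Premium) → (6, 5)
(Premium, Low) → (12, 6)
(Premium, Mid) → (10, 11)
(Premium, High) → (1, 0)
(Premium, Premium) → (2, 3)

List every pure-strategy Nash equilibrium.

(Mid, Mid) and (High, High)

A profile is a Nash equilibrium when each player is best-responding to the other.
Row's best responses — vs Low: Premium (payoff 12); vs Mid: Mid (payoff 11); vs High: High (payoff 10); vs Premium: Mid (payoff 8).
Column's best responses — vs Low: Premium (payoff 9); vs Mid: Mid (payoff 12); vs High: High (payoff 9); vs Premium: Mid (payoff 11).
Mutual best responses occur at (Mid, Mid) and (High, High); at each, neither player gains by switching.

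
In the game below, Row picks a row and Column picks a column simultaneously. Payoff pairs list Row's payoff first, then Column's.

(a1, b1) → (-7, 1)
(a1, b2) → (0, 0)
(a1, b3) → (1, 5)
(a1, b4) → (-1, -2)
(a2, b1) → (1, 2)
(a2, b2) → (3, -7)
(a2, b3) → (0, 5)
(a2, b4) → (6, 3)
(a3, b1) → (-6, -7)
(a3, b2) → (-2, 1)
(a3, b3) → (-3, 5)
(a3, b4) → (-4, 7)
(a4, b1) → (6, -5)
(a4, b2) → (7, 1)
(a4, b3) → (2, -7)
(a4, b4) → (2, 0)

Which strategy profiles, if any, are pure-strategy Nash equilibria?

(a4, b2)

Check mutual best responses: a cell is a NE iff neither player can gain by unilaterally deviating.
Row's best responses — vs b1: a4 (payoff 6); vs b2: a4 (payoff 7); vs b3: a4 (payoff 2); vs b4: a2 (payoff 6).
Column's best responses — vs a1: b3 (payoff 5); vs a2: b3 (payoff 5); vs a3: b4 (payoff 7); vs a4: b2 (payoff 1).
The only mutual best response is (a4, b2); neither player gains by switching there.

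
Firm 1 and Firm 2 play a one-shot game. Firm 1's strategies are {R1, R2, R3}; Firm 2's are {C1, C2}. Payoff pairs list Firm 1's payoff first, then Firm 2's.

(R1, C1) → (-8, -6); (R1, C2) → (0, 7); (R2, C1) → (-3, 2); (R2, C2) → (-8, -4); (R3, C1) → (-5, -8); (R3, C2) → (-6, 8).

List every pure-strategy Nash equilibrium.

(R1, C2) and (R2, C1)

Find each player's best response to every opponent strategy; NE are the intersections.
Firm 1's best responses — vs C1: R2 (payoff -3); vs C2: R1 (payoff 0).
Firm 2's best responses — vs R1: C2 (payoff 7); vs R2: C1 (payoff 2); vs R3: C2 (payoff 8).
Mutual best responses occur at (R1, C2) and (R2, C1); at each, neither player gains by switching.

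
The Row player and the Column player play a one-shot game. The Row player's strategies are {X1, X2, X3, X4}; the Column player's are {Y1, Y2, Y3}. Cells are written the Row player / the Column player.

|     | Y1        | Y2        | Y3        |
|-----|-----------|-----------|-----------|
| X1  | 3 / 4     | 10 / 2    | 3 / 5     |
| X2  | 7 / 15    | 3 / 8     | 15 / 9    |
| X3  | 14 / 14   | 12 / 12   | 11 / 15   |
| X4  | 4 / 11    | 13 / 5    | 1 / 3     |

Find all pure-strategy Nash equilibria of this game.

No pure-strategy Nash equilibrium

Find each player's best response to every opponent strategy; NE are the intersections.
The Row player's best responses — vs Y1: X3 (payoff 14); vs Y2: X4 (payoff 13); vs Y3: X2 (payoff 15).
The Column player's best responses — vs X1: Y3 (payoff 5); vs X2: Y1 (payoff 15); vs X3: Y3 (payoff 15); vs X4: Y1 (payoff 11).
No cell has both players best-responding. For instance, the Row player's best reply to Y3 is X2, but against X2 the Column player prefers Y1 over Y3.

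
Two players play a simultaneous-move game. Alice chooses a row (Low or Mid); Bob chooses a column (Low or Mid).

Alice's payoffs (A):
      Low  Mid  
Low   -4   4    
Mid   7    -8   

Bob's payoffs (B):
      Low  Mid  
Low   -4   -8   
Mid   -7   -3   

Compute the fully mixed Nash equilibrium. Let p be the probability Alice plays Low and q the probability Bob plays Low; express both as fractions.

Each player's mixing probability is pinned down by making the *other* player indifferent.
Bob indifferent between Low and Mid: p·(-4) + (1−p)·(-7) = p·(-8) + (1−p)·(-3) ⟹ (-7) + 3p = (-3) + (-5)p ⟹ p = 1/2.
Alice indifferent between Low and Mid: q·(-4) + (1−q)·4 = q·7 + (1−q)·(-8) ⟹ 4 + (-8)q = (-8) + 15q ⟹ q = 12/23.

p = 1/2, q = 12/23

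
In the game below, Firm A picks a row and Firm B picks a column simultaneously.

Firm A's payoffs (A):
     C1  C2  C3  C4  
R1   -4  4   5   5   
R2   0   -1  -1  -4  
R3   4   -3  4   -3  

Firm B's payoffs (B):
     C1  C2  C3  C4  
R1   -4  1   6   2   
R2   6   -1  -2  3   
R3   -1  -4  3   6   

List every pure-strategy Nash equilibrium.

A profile is a Nash equilibrium when each player is best-responding to the other.
Firm A's best responses — vs C1: R3 (payoff 4); vs C2: R1 (payoff 4); vs C3: R1 (payoff 5); vs C4: R1 (payoff 5).
Firm B's best responses — vs R1: C3 (payoff 6); vs R2: C1 (payoff 6); vs R3: C4 (payoff 6).
The only mutual best response is (R1, C3); neither player gains by switching there.

(R1, C3)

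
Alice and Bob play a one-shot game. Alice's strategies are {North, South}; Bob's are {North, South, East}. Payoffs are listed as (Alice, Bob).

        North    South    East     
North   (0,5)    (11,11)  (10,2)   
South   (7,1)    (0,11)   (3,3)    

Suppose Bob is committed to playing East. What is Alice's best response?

With Bob fixed at East, Alice's payoffs are: North → 10, South → 3.
The maximum is 10, achieved by North.

North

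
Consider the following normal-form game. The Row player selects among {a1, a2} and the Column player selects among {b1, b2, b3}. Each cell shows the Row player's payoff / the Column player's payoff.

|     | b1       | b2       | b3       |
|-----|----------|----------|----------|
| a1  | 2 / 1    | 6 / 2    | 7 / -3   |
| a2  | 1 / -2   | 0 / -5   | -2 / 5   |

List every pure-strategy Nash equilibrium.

Find each player's best response to every opponent strategy; NE are the intersections.
The Row player's best responses — vs b1: a1 (payoff 2); vs b2: a1 (payoff 6); vs b3: a1 (payoff 7).
The Column player's best responses — vs a1: b2 (payoff 2); vs a2: b3 (payoff 5).
The only mutual best response is (a1, b2); neither player gains by switching there.

(a1, b2)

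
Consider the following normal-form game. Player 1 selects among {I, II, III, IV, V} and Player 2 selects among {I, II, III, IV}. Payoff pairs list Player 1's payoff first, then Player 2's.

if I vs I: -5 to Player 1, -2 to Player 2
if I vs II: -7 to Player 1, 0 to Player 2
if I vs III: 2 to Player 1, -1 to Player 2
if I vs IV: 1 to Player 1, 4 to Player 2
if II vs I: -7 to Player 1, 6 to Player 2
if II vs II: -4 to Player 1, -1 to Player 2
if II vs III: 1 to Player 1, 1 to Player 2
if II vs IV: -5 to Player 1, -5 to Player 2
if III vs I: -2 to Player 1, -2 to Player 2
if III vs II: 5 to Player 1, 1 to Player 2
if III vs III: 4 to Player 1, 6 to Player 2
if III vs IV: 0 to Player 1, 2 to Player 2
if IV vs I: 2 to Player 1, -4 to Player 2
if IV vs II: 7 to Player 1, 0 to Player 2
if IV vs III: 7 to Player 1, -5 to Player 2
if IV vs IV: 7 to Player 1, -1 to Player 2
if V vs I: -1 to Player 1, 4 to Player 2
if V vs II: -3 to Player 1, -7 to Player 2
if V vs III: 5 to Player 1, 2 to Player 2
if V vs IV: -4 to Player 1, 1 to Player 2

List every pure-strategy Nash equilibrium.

Check mutual best responses: a cell is a NE iff neither player can gain by unilaterally deviating.
Player 1's best responses — vs I: IV (payoff 2); vs II: IV (payoff 7); vs III: IV (payoff 7); vs IV: IV (payoff 7).
Player 2's best responses — vs I: IV (payoff 4); vs II: I (payoff 6); vs III: III (payoff 6); vs IV: II (payoff 0); vs V: I (payoff 4).
The only mutual best response is (IV, II); neither player gains by switching there.

(IV, II)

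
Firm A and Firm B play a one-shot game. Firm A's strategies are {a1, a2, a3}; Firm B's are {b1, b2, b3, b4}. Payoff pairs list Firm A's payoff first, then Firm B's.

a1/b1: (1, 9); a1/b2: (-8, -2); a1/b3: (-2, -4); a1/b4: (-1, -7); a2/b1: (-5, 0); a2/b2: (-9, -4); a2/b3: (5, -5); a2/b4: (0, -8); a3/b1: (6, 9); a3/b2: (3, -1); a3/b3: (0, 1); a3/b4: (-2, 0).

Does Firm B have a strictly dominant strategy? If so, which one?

b1

A strategy is strictly dominant if it gives Firm B a strictly higher payoff than every other strategy, against every choice by the opponent.
b1 strictly dominates: vs a1: 9 > each of {-2, -4, -7}; vs a2: 0 > each of {-4, -5, -8}; vs a3: 9 > each of {-1, 1, 0}.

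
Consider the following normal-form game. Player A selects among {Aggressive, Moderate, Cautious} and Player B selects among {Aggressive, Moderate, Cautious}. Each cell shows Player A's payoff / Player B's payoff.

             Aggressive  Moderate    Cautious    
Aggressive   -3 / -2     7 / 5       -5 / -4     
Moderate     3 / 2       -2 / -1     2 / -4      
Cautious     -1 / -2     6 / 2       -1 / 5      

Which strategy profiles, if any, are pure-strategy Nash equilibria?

Check mutual best responses: a cell is a NE iff neither player can gain by unilaterally deviating.
Player A's best responses — vs Aggressive: Moderate (payoff 3); vs Moderate: Aggressive (payoff 7); vs Cautious: Moderate (payoff 2).
Player B's best responses — vs Aggressive: Moderate (payoff 5); vs Moderate: Aggressive (payoff 2); vs Cautious: Cautious (payoff 5).
Mutual best responses occur at (Aggressive, Moderate) and (Moderate, Aggressive); at each, neither player gains by switching.

(Aggressive, Moderate) and (Moderate, Aggressive)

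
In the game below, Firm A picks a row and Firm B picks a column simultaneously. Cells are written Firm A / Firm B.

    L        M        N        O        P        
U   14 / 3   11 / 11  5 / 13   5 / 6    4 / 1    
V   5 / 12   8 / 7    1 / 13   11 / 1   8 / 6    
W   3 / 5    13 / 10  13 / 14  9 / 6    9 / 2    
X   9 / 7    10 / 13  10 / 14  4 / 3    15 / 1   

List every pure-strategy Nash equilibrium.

(W, N)

Check mutual best responses: a cell is a NE iff neither player can gain by unilaterally deviating.
Firm A's best responses — vs L: U (payoff 14); vs M: W (payoff 13); vs N: W (payoff 13); vs O: V (payoff 11); vs P: X (payoff 15).
Firm B's best responses — vs U: N (payoff 13); vs V: N (payoff 13); vs W: N (payoff 14); vs X: N (payoff 14).
The only mutual best response is (W, N); neither player gains by switching there.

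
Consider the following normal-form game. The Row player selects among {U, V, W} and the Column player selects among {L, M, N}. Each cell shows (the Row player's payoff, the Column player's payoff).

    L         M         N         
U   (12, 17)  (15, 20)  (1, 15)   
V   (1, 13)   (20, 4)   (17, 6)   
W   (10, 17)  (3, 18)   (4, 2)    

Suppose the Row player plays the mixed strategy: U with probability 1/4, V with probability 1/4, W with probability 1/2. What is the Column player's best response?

The Column player's best reply maximizes expected payoff against the mix.
L: (1/4)·17 + (1/4)·13 + (1/2)·17 = 16
M: (1/4)·20 + (1/4)·4 + (1/2)·18 = 15
N: (1/4)·15 + (1/4)·6 + (1/2)·2 = 25/4
Highest expected payoff is 16, from L.

L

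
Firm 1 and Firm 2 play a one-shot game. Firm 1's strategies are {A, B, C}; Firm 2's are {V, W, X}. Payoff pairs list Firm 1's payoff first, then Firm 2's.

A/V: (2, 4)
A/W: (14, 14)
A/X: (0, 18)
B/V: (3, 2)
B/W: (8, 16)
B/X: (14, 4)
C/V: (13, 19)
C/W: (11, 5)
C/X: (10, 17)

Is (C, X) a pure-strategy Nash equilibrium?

Holding Firm 2 at X: Firm 1 gets 10 from C but could get 14 by switching to B. Firm 1 has a profitable deviation.

No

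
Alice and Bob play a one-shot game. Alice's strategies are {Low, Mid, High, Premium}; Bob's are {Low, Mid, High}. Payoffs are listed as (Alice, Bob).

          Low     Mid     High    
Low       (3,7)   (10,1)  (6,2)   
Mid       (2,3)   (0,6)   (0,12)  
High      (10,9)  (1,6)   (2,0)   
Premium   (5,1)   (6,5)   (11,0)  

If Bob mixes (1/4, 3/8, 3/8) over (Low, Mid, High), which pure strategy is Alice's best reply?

Alice's best reply maximizes expected payoff against the mix.
Low: (1/4)·3 + (3/8)·10 + (3/8)·6 = 27/4
Mid: (1/4)·2 + (3/8)·0 + (3/8)·0 = 1/2
High: (1/4)·10 + (3/8)·1 + (3/8)·2 = 29/8
Premium: (1/4)·5 + (3/8)·6 + (3/8)·11 = 61/8
Highest expected payoff is 61/8, from Premium.

Premium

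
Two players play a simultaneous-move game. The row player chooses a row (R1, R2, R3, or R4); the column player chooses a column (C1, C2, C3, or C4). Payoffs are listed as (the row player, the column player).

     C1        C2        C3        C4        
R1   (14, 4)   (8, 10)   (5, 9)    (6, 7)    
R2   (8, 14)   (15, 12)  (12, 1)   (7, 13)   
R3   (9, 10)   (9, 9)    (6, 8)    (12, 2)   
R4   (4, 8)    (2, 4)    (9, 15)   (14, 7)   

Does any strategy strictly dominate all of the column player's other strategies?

Check whether one of the column player's strategies beats all alternatives regardless of what the opponent does.
C1 is not dominant: against R1, C2 gives 10 > 4.
C2 is not dominant: against R2, C1 gives 14 > 12.
C3 is not dominant: against R1, C2 gives 10 > 9.
C4 is not dominant: against R1, C2 gives 10 > 7.
No single strategy is best against every opponent action.

None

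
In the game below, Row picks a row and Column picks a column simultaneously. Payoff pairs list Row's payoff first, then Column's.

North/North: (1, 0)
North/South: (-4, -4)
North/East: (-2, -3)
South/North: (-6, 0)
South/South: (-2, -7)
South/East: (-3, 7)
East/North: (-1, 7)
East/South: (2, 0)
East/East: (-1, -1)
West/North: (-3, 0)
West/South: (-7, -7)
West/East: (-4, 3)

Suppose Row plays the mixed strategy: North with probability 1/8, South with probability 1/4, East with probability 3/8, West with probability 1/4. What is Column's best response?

North

Column's best reply maximizes expected payoff against the mix.
North: (1/8)·0 + (1/4)·0 + (3/8)·7 + (1/4)·0 = 21/8
South: (1/8)·(-4) + (1/4)·(-7) + (3/8)·0 + (1/4)·(-7) = -4
East: (1/8)·(-3) + (1/4)·7 + (3/8)·(-1) + (1/4)·3 = 7/4
Highest expected payoff is 21/8, from North.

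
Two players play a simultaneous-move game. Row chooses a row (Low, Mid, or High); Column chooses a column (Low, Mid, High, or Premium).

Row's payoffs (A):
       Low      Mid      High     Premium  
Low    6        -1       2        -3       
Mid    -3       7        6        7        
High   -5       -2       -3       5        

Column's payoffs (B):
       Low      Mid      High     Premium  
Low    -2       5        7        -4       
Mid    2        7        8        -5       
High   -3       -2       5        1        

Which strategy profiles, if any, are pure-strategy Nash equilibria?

(Mid, High)

A profile is a Nash equilibrium when each player is best-responding to the other.
Row's best responses — vs Low: Low (payoff 6); vs Mid: Mid (payoff 7); vs High: Mid (payoff 6); vs Premium: Mid (payoff 7).
Column's best responses — vs Low: High (payoff 7); vs Mid: High (payoff 8); vs High: High (payoff 5).
The only mutual best response is (Mid, High); neither player gains by switching there.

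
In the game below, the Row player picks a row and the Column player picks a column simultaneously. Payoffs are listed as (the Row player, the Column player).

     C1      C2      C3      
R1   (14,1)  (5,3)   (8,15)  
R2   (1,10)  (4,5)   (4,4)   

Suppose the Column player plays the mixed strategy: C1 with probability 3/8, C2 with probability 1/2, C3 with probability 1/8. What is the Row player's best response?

The Row player's best reply maximizes expected payoff against the mix.
R1: (3/8)·14 + (1/2)·5 + (1/8)·8 = 35/4
R2: (3/8)·1 + (1/2)·4 + (1/8)·4 = 23/8
Highest expected payoff is 35/4, from R1.

R1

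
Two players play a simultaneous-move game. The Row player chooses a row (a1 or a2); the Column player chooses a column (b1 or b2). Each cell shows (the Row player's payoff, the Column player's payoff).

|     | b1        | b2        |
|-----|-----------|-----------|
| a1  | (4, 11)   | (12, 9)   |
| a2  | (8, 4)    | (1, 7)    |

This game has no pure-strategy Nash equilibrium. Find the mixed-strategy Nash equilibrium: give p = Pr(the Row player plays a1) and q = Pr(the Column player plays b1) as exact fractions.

In a mixed NE each player is indifferent between their pure strategies, so the opponent's mix sets the indifference.
The Column player indifferent between b1 and b2: p·11 + (1−p)·4 = p·9 + (1−p)·7 ⟹ 4 + 7p = 7 + 2p ⟹ p = 3/5.
The Row player indifferent between a1 and a2: q·4 + (1−q)·12 = q·8 + (1−q)·1 ⟹ 12 + (-8)q = 1 + 7q ⟹ q = 11/15.

p = 3/5, q = 11/15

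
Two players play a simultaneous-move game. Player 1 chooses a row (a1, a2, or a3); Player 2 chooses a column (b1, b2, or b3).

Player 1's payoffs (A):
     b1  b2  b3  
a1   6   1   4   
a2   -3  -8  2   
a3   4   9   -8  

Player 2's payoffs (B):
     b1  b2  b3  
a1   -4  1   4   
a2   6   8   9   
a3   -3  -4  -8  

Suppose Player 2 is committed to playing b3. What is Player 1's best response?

a1

With Player 2 fixed at b3, Player 1's payoffs are: a1 → 4, a2 → 2, a3 → -8.
The maximum is 4, achieved by a1.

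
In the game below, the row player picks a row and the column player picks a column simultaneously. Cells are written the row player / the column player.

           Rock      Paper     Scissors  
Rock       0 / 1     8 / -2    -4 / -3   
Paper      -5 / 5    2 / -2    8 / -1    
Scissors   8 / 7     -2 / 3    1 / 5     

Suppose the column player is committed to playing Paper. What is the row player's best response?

With the column player fixed at Paper, the row player's payoffs are: Rock → 8, Paper → 2, Scissors → -2.
The maximum is 8, achieved by Rock.

Rock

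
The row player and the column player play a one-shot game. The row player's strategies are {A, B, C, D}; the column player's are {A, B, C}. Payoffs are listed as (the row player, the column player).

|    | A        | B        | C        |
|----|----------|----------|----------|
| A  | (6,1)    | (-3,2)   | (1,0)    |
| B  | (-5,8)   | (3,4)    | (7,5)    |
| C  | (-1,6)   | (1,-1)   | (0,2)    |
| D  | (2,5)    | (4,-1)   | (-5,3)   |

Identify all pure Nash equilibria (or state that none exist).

Check mutual best responses: a cell is a NE iff neither player can gain by unilaterally deviating.
The row player's best responses — vs A: A (payoff 6); vs B: D (payoff 4); vs C: B (payoff 7).
The column player's best responses — vs A: B (payoff 2); vs B: A (payoff 8); vs C: A (payoff 6); vs D: A (payoff 5).
No cell has both players best-responding. For instance, the row player's best reply to C is B, but against B the column player prefers A over C.

There is no pure-strategy Nash equilibrium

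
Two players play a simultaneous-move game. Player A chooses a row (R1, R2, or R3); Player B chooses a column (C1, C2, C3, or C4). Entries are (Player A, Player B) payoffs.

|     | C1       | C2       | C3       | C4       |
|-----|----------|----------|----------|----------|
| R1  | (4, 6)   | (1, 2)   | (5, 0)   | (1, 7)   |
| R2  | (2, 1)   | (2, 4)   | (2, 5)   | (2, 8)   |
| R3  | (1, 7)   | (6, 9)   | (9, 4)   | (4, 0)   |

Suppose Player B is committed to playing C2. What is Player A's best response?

R3

With Player B fixed at C2, Player A's payoffs are: R1 → 1, R2 → 2, R3 → 6.
The maximum is 6, achieved by R3.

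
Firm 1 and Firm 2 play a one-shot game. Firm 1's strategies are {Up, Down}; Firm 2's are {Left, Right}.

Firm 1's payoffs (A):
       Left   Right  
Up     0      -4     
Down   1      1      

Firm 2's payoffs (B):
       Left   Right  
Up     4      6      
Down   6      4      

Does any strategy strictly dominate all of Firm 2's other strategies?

Check whether one of Firm 2's strategies beats all alternatives regardless of what the opponent does.
Left is not dominant: against Up, Right gives 6 > 4.
Right is not dominant: against Down, Left gives 6 > 4.
No single strategy is best against every opponent action.

None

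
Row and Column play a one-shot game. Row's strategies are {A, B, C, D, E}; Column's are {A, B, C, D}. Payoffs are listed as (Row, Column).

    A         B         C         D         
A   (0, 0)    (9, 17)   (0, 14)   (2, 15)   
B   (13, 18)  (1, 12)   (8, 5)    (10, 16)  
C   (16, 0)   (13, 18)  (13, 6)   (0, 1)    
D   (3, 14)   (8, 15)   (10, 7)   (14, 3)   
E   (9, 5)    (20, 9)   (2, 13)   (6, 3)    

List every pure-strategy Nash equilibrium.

No pure-strategy Nash equilibrium

Check mutual best responses: a cell is a NE iff neither player can gain by unilaterally deviating.
Row's best responses — vs A: C (payoff 16); vs B: E (payoff 20); vs C: C (payoff 13); vs D: D (payoff 14).
Column's best responses — vs A: B (payoff 17); vs B: A (payoff 18); vs C: B (payoff 18); vs D: B (payoff 15); vs E: C (payoff 13).
No cell has both players best-responding. For instance, Row's best reply to A is C, but against C Column prefers B over A.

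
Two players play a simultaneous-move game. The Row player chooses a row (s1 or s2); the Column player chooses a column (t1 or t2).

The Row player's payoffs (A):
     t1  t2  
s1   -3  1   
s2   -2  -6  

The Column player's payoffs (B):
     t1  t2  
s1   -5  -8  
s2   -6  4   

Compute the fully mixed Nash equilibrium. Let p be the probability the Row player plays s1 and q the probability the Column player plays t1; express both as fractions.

p = 10/13, q = 7/8

Each player's mixing probability is pinned down by making the *other* player indifferent.
The Column player indifferent between t1 and t2: p·(-5) + (1−p)·(-6) = p·(-8) + (1−p)·4 ⟹ (-6) + 1p = 4 + (-12)p ⟹ p = 10/13.
The Row player indifferent between s1 and s2: q·(-3) + (1−q)·1 = q·(-2) + (1−q)·(-6) ⟹ 1 + (-4)q = (-6) + 4q ⟹ q = 7/8.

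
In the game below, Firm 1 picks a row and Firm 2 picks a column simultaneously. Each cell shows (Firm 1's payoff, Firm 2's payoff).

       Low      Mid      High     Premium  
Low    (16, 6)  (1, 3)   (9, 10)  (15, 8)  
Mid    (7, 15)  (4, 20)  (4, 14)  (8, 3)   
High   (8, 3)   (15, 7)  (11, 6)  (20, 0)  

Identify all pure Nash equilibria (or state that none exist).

A profile is a Nash equilibrium when each player is best-responding to the other.
Firm 1's best responses — vs Low: Low (payoff 16); vs Mid: High (payoff 15); vs High: High (payoff 11); vs Premium: High (payoff 20).
Firm 2's best responses — vs Low: High (payoff 10); vs Mid: Mid (payoff 20); vs High: Mid (payoff 7).
The only mutual best response is (High, Mid); neither player gains by switching there.

(High, Mid)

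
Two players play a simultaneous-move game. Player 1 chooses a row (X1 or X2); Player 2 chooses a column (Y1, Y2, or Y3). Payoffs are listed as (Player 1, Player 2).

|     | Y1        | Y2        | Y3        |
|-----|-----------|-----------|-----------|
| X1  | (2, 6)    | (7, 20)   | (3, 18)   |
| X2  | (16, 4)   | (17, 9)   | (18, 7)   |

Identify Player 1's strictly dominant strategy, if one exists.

A strategy is strictly dominant if it gives Player 1 a strictly higher payoff than every other strategy, against every choice by the opponent.
X2 strictly dominates: vs Y1: 16 > 2; vs Y2: 17 > 7; vs Y3: 18 > 3.

X2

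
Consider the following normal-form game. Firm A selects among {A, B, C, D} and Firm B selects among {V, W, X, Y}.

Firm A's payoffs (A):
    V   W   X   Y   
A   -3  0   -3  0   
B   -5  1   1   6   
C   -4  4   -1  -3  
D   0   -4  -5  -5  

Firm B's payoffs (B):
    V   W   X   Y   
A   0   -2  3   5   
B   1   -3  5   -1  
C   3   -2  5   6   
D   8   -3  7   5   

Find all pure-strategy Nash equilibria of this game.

Check mutual best responses: a cell is a NE iff neither player can gain by unilaterally deviating.
Firm A's best responses — vs V: D (payoff 0); vs W: C (payoff 4); vs X: B (payoff 1); vs Y: B (payoff 6).
Firm B's best responses — vs A: Y (payoff 5); vs B: X (payoff 5); vs C: Y (payoff 6); vs D: V (payoff 8).
Mutual best responses occur at (B, X) and (D, V); at each, neither player gains by switching.

(B, X) and (D, V)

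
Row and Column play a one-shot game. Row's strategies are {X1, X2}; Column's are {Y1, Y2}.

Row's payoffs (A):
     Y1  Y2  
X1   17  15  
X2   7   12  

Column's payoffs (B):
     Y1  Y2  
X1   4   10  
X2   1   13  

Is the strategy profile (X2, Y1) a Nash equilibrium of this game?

No

Holding Column at Y1: Row gets 7 from X2 but could get 17 by switching to X1. Row has a profitable deviation.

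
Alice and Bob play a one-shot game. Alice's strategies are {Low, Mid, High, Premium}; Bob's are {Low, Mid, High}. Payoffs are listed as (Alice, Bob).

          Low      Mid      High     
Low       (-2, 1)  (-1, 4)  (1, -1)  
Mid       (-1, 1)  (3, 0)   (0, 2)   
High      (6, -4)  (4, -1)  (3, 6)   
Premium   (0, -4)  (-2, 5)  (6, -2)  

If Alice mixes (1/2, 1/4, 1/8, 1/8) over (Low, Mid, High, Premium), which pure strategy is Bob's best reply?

Compute Bob's expected payoff from each pure strategy against the given mix.
Low: (1/2)·1 + (1/4)·1 + (1/8)·(-4) + (1/8)·(-4) = -1/4
Mid: (1/2)·4 + (1/4)·0 + (1/8)·(-1) + (1/8)·5 = 5/2
High: (1/2)·(-1) + (1/4)·2 + (1/8)·6 + (1/8)·(-2) = 1/2
Highest expected payoff is 5/2, from Mid.

Mid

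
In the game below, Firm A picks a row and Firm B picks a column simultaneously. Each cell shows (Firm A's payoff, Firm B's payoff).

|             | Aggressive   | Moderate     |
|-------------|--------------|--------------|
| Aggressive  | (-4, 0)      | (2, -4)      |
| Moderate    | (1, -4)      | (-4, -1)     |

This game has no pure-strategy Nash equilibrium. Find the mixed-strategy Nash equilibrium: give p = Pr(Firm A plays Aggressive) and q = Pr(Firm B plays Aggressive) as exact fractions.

Each player's mixing probability is pinned down by making the *other* player indifferent.
Firm B indifferent between Aggressive and Moderate: p·0 + (1−p)·(-4) = p·(-4) + (1−p)·(-1) ⟹ (-4) + 4p = (-1) + (-3)p ⟹ p = 3/7.
Firm A indifferent between Aggressive and Moderate: q·(-4) + (1−q)·2 = q·1 + (1−q)·(-4) ⟹ 2 + (-6)q = (-4) + 5q ⟹ q = 6/11.

p = 3/7, q = 6/11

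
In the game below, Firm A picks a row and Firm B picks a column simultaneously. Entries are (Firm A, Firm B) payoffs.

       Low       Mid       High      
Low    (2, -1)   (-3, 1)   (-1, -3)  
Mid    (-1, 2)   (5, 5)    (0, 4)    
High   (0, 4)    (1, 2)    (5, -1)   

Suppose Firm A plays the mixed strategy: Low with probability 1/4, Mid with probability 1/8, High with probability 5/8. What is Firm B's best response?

Compute Firm B's expected payoff from each pure strategy against the given mix.
Low: (1/4)·(-1) + (1/8)·2 + (5/8)·4 = 5/2
Mid: (1/4)·1 + (1/8)·5 + (5/8)·2 = 17/8
High: (1/4)·(-3) + (1/8)·4 + (5/8)·(-1) = -7/8
Highest expected payoff is 5/2, from Low.

Low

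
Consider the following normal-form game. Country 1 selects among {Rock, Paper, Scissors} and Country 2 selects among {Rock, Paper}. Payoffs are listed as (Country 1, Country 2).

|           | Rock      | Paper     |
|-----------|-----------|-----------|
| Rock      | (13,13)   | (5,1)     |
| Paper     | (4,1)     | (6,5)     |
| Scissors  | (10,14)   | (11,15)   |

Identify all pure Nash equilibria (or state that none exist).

Check mutual best responses: a cell is a NE iff neither player can gain by unilaterally deviating.
Country 1's best responses — vs Rock: Rock (payoff 13); vs Paper: Scissors (payoff 11).
Country 2's best responses — vs Rock: Rock (payoff 13); vs Paper: Paper (payoff 5); vs Scissors: Paper (payoff 15).
Mutual best responses occur at (Rock, Rock) and (Scissors, Paper); at each, neither player gains by switching.

(Rock, Rock) and (Scissors, Paper)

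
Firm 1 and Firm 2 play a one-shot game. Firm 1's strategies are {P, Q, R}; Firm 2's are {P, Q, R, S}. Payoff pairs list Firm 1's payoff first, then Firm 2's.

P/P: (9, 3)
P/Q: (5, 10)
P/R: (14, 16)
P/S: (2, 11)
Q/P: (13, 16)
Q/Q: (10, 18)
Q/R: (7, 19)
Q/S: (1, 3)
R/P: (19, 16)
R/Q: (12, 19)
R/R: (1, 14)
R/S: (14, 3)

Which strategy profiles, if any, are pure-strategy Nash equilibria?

(P, R) and (R, Q)

Check mutual best responses: a cell is a NE iff neither player can gain by unilaterally deviating.
Firm 1's best responses — vs P: R (payoff 19); vs Q: R (payoff 12); vs R: P (payoff 14); vs S: R (payoff 14).
Firm 2's best responses — vs P: R (payoff 16); vs Q: R (payoff 19); vs R: Q (payoff 19).
Mutual best responses occur at (P, R) and (R, Q); at each, neither player gains by switching.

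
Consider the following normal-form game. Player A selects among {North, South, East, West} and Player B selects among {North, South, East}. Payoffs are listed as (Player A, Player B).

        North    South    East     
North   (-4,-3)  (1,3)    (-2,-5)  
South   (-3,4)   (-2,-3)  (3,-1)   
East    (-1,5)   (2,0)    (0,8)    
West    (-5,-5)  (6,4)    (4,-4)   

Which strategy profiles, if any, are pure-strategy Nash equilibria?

(West, South)

Find each player's best response to every opponent strategy; NE are the intersections.
Player A's best responses — vs North: East (payoff -1); vs South: West (payoff 6); vs East: West (payoff 4).
Player B's best responses — vs North: South (payoff 3); vs South: North (payoff 4); vs East: East (payoff 8); vs West: South (payoff 4).
The only mutual best response is (West, South); neither player gains by switching there.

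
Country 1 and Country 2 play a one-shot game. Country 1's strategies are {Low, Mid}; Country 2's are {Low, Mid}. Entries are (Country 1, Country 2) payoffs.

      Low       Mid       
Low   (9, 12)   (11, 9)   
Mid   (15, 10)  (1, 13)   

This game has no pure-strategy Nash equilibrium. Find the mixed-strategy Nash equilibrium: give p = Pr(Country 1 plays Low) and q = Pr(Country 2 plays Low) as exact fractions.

p = 1/2, q = 5/8

Each player's mixing probability is pinned down by making the *other* player indifferent.
Country 2 indifferent between Low and Mid: p·12 + (1−p)·10 = p·9 + (1−p)·13 ⟹ 10 + 2p = 13 + (-4)p ⟹ p = 1/2.
Country 1 indifferent between Low and Mid: q·9 + (1−q)·11 = q·15 + (1−q)·1 ⟹ 11 + (-2)q = 1 + 14q ⟹ q = 5/8.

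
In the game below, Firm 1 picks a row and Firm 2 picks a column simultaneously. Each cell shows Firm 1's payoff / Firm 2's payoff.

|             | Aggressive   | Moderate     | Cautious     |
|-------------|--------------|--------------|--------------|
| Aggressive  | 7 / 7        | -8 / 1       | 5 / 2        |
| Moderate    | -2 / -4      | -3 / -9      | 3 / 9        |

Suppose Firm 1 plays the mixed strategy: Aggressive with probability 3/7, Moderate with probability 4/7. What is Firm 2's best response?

Cautious

Firm 2's best reply maximizes expected payoff against the mix.
Aggressive: (3/7)·7 + (4/7)·(-4) = 5/7
Moderate: (3/7)·1 + (4/7)·(-9) = -33/7
Cautious: (3/7)·2 + (4/7)·9 = 6
Highest expected payoff is 6, from Cautious.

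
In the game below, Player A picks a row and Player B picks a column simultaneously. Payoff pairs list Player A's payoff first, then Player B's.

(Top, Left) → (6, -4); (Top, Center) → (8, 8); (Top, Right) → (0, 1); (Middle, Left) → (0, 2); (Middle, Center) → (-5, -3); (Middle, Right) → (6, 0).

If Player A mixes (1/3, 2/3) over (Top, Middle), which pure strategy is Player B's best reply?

Compute Player B's expected payoff from each pure strategy against the given mix.
Left: (1/3)·(-4) + (2/3)·2 = 0
Center: (1/3)·8 + (2/3)·(-3) = 2/3
Right: (1/3)·1 + (2/3)·0 = 1/3
Highest expected payoff is 2/3, from Center.

Center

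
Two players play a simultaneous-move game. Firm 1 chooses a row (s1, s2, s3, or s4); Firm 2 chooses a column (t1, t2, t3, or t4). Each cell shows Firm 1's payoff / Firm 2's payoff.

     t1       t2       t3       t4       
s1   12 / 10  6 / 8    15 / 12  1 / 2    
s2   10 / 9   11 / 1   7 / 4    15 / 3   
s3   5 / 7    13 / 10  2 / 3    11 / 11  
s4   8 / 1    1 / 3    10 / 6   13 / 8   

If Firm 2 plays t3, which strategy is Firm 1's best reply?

With Firm 2 fixed at t3, Firm 1's payoffs are: s1 → 15, s2 → 7, s3 → 2, s4 → 10.
The maximum is 15, achieved by s1.

s1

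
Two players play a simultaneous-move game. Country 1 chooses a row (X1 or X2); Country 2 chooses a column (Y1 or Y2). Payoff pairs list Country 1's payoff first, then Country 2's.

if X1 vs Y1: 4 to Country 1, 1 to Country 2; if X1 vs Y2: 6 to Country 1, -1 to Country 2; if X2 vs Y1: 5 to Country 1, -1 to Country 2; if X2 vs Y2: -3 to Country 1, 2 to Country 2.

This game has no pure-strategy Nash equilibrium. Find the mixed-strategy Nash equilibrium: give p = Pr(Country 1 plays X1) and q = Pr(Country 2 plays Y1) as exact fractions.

Each player's mixing probability is pinned down by making the *other* player indifferent.
Country 2 indifferent between Y1 and Y2: p·1 + (1−p)·(-1) = p·(-1) + (1−p)·2 ⟹ (-1) + 2p = 2 + (-3)p ⟹ p = 3/5.
Country 1 indifferent between X1 and X2: q·4 + (1−q)·6 = q·5 + (1−q)·(-3) ⟹ 6 + (-2)q = (-3) + 8q ⟹ q = 9/10.

p = 3/5, q = 9/10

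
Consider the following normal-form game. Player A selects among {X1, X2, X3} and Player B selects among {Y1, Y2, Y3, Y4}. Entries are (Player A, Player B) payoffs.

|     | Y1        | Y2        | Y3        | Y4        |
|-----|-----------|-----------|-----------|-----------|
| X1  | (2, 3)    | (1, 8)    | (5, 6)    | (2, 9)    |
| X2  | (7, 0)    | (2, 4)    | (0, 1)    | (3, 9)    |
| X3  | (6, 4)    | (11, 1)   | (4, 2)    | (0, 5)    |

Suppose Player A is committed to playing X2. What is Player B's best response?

With Player A fixed at X2, Player B's payoffs are: Y1 → 0, Y2 → 4, Y3 → 1, Y4 → 9.
The maximum is 9, achieved by Y4.

Y4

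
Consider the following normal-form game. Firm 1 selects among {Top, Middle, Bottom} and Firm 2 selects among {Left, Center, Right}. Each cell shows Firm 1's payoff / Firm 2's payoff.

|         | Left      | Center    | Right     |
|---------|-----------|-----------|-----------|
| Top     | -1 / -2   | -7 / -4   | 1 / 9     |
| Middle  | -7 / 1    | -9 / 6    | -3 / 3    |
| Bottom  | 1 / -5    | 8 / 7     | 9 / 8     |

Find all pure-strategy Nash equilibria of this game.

Find each player's best response to every opponent strategy; NE are the intersections.
Firm 1's best responses — vs Left: Bottom (payoff 1); vs Center: Bottom (payoff 8); vs Right: Bottom (payoff 9).
Firm 2's best responses — vs Top: Right (payoff 9); vs Middle: Center (payoff 6); vs Bottom: Right (payoff 8).
The only mutual best response is (Bottom, Right); neither player gains by switching there.

(Bottom, Right)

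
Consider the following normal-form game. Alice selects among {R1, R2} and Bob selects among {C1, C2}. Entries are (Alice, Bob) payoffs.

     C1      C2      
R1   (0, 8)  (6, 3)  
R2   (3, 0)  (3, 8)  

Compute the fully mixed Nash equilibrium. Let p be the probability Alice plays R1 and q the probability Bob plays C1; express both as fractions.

p = 8/13, q = 1/2

In a mixed NE each player is indifferent between their pure strategies, so the opponent's mix sets the indifference.
Bob indifferent between C1 and C2: p·8 + (1−p)·0 = p·3 + (1−p)·8 ⟹ 0 + 8p = 8 + (-5)p ⟹ p = 8/13.
Alice indifferent between R1 and R2: q·0 + (1−q)·6 = q·3 + (1−q)·3 ⟹ 6 + (-6)q = 3 + 0q ⟹ q = 1/2.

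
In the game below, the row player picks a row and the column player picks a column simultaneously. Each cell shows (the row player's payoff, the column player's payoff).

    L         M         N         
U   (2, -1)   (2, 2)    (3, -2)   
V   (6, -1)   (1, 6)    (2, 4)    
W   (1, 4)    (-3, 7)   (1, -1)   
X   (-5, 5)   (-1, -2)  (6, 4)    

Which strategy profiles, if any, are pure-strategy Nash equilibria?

Check mutual best responses: a cell is a NE iff neither player can gain by unilaterally deviating.
The row player's best responses — vs L: V (payoff 6); vs M: U (payoff 2); vs N: X (payoff 6).
The column player's best responses — vs U: M (payoff 2); vs V: M (payoff 6); vs W: M (payoff 7); vs X: L (payoff 5).
The only mutual best response is (U, M); neither player gains by switching there.

(U, M)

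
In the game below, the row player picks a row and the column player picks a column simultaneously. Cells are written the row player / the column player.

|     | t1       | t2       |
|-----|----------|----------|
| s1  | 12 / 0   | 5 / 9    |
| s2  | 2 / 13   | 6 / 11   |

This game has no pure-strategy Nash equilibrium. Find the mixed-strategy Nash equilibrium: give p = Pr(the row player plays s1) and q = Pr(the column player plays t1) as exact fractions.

Each player's mixing probability is pinned down by making the *other* player indifferent.
The column player indifferent between t1 and t2: p·0 + (1−p)·13 = p·9 + (1−p)·11 ⟹ 13 + (-13)p = 11 + (-2)p ⟹ p = 2/11.
The row player indifferent between s1 and s2: q·12 + (1−q)·5 = q·2 + (1−q)·6 ⟹ 5 + 7q = 6 + (-4)q ⟹ q = 1/11.

p = 2/11, q = 1/11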